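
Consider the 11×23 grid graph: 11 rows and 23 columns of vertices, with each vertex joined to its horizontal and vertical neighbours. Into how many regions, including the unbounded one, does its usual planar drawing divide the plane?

221

The grid has V = 11·23 = 253 vertices and E = 11·22 + 23·10 = 472 edges.
F = 2 − V + E = 2 − 253 + 472 = 221.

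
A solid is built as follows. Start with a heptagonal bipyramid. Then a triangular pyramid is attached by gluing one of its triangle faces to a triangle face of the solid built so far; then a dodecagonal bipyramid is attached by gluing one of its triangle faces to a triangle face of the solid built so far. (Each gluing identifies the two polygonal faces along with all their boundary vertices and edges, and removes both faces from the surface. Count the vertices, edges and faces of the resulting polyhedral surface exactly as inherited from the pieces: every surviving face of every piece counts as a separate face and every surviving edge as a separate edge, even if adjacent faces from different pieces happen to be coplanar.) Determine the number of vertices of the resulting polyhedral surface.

21

A heptagonal bipyramid: V=9, E=21, F=14.
Attach a triangular pyramid (V=4, E=6, F=4) along a 3-gon: merge 3 vertices and 3 edges, delete both glued faces → V=10, E=24, F=16.
Attach a dodecagonal bipyramid (V=14, E=36, F=24) along a 3-gon: merge 3 vertices and 3 edges, delete both glued faces → V=21, E=57, F=38.
Check: V − E + F = 21 − 57 + 38 = 2.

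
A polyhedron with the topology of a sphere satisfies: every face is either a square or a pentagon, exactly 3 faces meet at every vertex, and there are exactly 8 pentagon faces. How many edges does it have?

Let x be the number of squares; then F = 8 + x.
Edge–face incidences: 2E = 5·8 + 4·x = 40 + 4x.
Every vertex has degree 3, so 3V = 2E.
Euler: V − E + F = 2 ⇒ (2E)/3 − E + (8 + x) = 2.
Multiply by 6: 2·(2E) − 3·(2E) + 6·(8 + x) = 12, i.e. 48 + 6x − (40 + 4x) = 12.
Collecting terms: 2x + 8 = 12, so 2x = 4, so x = 2.
Then 2E = 40 + 4·2 = 48, so E = 24, V = 2E/3 = 16, F = 8 + 2 = 10.

24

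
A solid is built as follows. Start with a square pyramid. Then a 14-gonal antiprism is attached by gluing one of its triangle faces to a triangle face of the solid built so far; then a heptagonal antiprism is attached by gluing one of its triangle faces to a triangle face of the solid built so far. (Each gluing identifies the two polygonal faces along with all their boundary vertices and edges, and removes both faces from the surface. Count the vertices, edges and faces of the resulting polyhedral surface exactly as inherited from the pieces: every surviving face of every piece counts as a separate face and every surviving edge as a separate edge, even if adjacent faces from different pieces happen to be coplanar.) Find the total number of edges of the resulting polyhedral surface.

A square pyramid: V=5, E=8, F=5.
Attach a 14-gonal antiprism (V=28, E=56, F=30) along a 3-gon: merge 3 vertices and 3 edges, delete both glued faces → V=30, E=61, F=33.
Attach a heptagonal antiprism (V=14, E=28, F=16) along a 3-gon: merge 3 vertices and 3 edges, delete both glued faces → V=41, E=86, F=47.
Check: V − E + F = 41 − 86 + 47 = 2.

86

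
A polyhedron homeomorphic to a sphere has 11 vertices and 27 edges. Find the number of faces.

Here V − E + F = 2.
F = 2 − V + E = 2 − 11 + 27 = 18.

18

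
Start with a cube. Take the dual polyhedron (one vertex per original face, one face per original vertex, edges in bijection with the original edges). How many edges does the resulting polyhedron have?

The base solid has V = 8, E = 12, F = 6.
The dual swaps V and F and preserves E: V′ = F = 6, E′ = E = 12, F′ = V = 8.

12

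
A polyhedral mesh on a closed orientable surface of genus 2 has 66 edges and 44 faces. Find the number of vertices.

For a closed orientable surface of genus 2, χ = 2 − 2·2 = -2.
V = -2 + E − F = -2 + 66 − 44 = 20.

20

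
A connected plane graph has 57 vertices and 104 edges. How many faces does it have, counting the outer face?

49

Euler's formula for a connected plane graph: V − E + F = 2, so F = 2 − 57 + 104 = 49.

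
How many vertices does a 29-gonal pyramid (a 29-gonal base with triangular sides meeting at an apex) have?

30

A pyramid on an n-gon base has one n-gon and n triangles: V = 29 + 1 = 30, E = 2·29 = 58, F = 29 + 1 = 30.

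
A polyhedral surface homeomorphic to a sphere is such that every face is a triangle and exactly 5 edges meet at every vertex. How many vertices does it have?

Each face has 3 edges and each edge borders two faces, so 2E = 3F.
Each vertex has degree 5, so 5V = 2E and hence V = 3F/5.
Euler: V − E + F = 2 ⇒ (3F/5) − (3F/2) + F = 2.
Multiply by 10: (6 − 15 + 10)F = 20, i.e. 1F = 20.
So F = 20, E = 3·20/2 = 30, V = 3·20/5 = 12.

12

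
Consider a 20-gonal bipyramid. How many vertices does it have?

22

A bipyramid over an n-gon has 2n triangular faces and n + 2 vertices: V = 20 + 2 = 22, E = 3·20 = 60, F = 2·20 = 40.
Check: V − E + F = 22 − 60 + 40 = 2.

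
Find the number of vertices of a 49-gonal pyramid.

50

A pyramid on an n-gon base has one n-gon and n triangles: V = 49 + 1 = 50, E = 2·49 = 98, F = 49 + 1 = 50.
Check: V − E + F = 50 − 98 + 50 = 2.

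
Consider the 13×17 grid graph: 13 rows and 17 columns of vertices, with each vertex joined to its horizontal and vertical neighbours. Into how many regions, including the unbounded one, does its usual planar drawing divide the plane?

The grid has V = 13·17 = 221 vertices and E = 13·16 + 17·12 = 412 edges.
F = 2 − V + E = 2 − 221 + 412 = 193.

193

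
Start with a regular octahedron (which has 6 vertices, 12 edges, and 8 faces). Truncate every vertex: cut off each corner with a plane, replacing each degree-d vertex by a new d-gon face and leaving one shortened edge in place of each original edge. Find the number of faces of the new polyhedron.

14

Truncation replaces each original edge-end by a new vertex, so V′ = 2E = 24.
Each original edge survives, and each old vertex of degree d contributes d new edges; summing degrees gives Σd = 2E, so E′ = E + 2E = 3E = 36.
Each original face survives and each original vertex becomes one new face: F′ = F + V = 14.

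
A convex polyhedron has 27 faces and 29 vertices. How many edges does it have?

Here V − E + F = 2.
E = V + F − (2) = 29 + 27 − (2) = 54.

54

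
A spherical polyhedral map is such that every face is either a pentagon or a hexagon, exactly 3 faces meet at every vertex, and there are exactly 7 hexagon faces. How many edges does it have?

51

Let x be the number of pentagons; then F = 7 + x.
Edge–face incidences: 2E = 6·7 + 5·x = 42 + 5x.
Every vertex has degree 3, so 3V = 2E.
Euler: V − E + F = 2 ⇒ (2E)/3 − E + (7 + x) = 2.
Multiply by 6: 2·(2E) − 3·(2E) + 6·(7 + x) = 12, i.e. 42 + 6x − (42 + 5x) = 12.
Collecting terms: x = 12.
Then 2E = 42 + 5·12 = 102, so E = 51, V = 2E/3 = 34, F = 7 + 12 = 19.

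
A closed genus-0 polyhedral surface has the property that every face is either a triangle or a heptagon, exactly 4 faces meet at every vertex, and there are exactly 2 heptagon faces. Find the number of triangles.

14

Let x be the number of triangles; then F = 2 + x.
Edge–face incidences: 2E = 7·2 + 3·x = 14 + 3x.
Every vertex has degree 4, so 4V = 2E.
Euler: V − E + F = 2 ⇒ (2E)/4 − E + (2 + x) = 2.
Multiply by 8: 2·(2E) − 4·(2E) + 8·(2 + x) = 16, i.e. 16 + 8x − 2·(14 + 3x) = 16.
Collecting terms: 2x − 12 = 16, so 2x = 28, so x = 14.
Then 2E = 14 + 3·14 = 56, so E = 28, V = 2E/4 = 14, F = 2 + 14 = 16.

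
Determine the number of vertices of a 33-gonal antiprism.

66

An antiprism on an n-gon has two n-gon caps and 2n triangles: V = 2·33 = 66, E = 4·33 = 132, F = 2·33 + 2 = 68.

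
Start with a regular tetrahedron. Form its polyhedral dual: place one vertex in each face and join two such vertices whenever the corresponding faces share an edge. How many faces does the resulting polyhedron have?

4

The base solid has V = 4, E = 6, F = 4.
The dual swaps V and F and preserves E: V′ = F = 4, E′ = E = 6, F′ = V = 4.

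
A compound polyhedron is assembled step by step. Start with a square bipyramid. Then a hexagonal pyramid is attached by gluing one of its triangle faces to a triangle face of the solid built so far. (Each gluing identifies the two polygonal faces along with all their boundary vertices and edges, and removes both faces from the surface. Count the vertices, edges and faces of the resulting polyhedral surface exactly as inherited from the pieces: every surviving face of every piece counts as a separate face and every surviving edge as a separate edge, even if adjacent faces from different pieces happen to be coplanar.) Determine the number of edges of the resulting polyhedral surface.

A square bipyramid: V=6, E=12, F=8.
Attach a hexagonal pyramid (V=7, E=12, F=7) along a 3-gon: merge 3 vertices and 3 edges, delete both glued faces → V=10, E=21, F=13.
Check: V − E + F = 10 − 21 + 13 = 2.

21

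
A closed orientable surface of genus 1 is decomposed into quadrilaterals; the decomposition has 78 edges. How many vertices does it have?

39

χ = 2 − 2·1 = 0, and every face is a square so 4F = 2E.
F = 2E/4 = 39. Then V = 0 + E − F = 0 + 78 − 39 = 39.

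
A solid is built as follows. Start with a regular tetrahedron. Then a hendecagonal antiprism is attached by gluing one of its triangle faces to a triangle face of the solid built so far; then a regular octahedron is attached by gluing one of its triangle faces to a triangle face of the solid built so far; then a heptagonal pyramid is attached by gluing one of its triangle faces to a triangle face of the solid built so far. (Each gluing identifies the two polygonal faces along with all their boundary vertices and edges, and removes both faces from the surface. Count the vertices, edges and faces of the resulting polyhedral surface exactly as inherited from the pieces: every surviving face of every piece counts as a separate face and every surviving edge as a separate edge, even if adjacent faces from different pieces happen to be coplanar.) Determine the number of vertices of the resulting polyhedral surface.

A regular tetrahedron: V=4, E=6, F=4.
Attach a hendecagonal antiprism (V=22, E=44, F=24) along a 3-gon: merge 3 vertices and 3 edges, delete both glued faces → V=23, E=47, F=26.
Attach a regular octahedron (V=6, E=12, F=8) along a 3-gon: merge 3 vertices and 3 edges, delete both glued faces → V=26, E=56, F=32.
Attach a heptagonal pyramid (V=8, E=14, F=8) along a 3-gon: merge 3 vertices and 3 edges, delete both glued faces → V=31, E=67, F=38.
Check: V − E + F = 31 − 67 + 38 = 2.

31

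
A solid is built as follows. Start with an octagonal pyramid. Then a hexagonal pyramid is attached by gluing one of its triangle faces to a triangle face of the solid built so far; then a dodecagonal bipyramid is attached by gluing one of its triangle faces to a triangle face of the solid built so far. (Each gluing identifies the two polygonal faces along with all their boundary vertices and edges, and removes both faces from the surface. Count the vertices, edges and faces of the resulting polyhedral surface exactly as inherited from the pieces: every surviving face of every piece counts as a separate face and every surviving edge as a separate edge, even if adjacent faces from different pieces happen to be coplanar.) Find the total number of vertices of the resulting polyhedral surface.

24

An octagonal pyramid: V=9, E=16, F=9.
Attach a hexagonal pyramid (V=7, E=12, F=7) along a 3-gon: merge 3 vertices and 3 edges, delete both glued faces → V=13, E=25, F=14.
Attach a dodecagonal bipyramid (V=14, E=36, F=24) along a 3-gon: merge 3 vertices and 3 edges, delete both glued faces → V=24, E=58, F=36.
Check: V − E + F = 24 − 58 + 36 = 2.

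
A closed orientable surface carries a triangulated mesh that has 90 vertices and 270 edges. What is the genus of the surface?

1

Every face is a triangle and each edge borders two faces, so 3F = 2·270, giving F = 180.
χ = V − E + F = 90 − 270 + 180 = 0.
For a closed orientable surface χ = 2 − 2g, so g = (2 − (0))/2 = 1.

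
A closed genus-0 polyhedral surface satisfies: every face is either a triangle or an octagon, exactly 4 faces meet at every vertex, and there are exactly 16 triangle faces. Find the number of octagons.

Let x be the number of octagons; then F = 16 + x.
Edge–face incidences: 2E = 3·16 + 8·x = 48 + 8x.
Every vertex has degree 4, so 4V = 2E.
Euler: V − E + F = 2 ⇒ (2E)/4 − E + (16 + x) = 2.
Multiply by 8: 2·(2E) − 4·(2E) + 8·(16 + x) = 16, i.e. 128 + 8x − 2·(48 + 8x) = 16.
Collecting terms: −8x + 32 = 16, so −8x = −16, so x = 2.
Then 2E = 48 + 8·2 = 64, so E = 32, V = 2E/4 = 16, F = 16 + 2 = 18.

2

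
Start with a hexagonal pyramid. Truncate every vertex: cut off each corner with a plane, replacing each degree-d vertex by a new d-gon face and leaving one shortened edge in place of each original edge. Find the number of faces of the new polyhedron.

The base solid has V = 7, E = 12, F = 7.
Truncation replaces each original edge-end by a new vertex, so V′ = 2E = 24.
Each original edge survives, and each old vertex of degree d contributes d new edges; summing degrees gives Σd = 2E, so E′ = E + 2E = 3E = 36.
Each original face survives and each original vertex becomes one new face: F′ = F + V = 14.

14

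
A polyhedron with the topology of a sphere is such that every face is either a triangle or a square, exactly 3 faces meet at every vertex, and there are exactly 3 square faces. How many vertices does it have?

Let x be the number of triangles; then F = 3 + x.
Edge–face incidences: 2E = 4·3 + 3·x = 12 + 3x.
Every vertex has degree 3, so 3V = 2E.
Euler: V − E + F = 2 ⇒ (2E)/3 − E + (3 + x) = 2.
Multiply by 6: 2·(2E) − 3·(2E) + 6·(3 + x) = 12, i.e. 18 + 6x − (12 + 3x) = 12.
Collecting terms: 3x + 6 = 12, so 3x = 6, so x = 2.
Then 2E = 12 + 3·2 = 18, so E = 9, V = 2E/3 = 6, F = 3 + 2 = 5.

6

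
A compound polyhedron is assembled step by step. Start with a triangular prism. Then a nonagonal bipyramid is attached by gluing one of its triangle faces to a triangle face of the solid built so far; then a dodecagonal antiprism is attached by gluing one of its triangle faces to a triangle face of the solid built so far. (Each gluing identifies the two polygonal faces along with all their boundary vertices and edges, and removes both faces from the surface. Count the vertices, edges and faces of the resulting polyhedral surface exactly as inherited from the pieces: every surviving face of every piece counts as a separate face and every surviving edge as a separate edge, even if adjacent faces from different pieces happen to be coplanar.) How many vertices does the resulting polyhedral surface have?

A triangular prism: V=6, E=9, F=5.
Attach a nonagonal bipyramid (V=11, E=27, F=18) along a 3-gon: merge 3 vertices and 3 edges, delete both glued faces → V=14, E=33, F=21.
Attach a dodecagonal antiprism (V=24, E=48, F=26) along a 3-gon: merge 3 vertices and 3 edges, delete both glued faces → V=35, E=78, F=45.
Check: V − E + F = 35 − 78 + 45 = 2.

35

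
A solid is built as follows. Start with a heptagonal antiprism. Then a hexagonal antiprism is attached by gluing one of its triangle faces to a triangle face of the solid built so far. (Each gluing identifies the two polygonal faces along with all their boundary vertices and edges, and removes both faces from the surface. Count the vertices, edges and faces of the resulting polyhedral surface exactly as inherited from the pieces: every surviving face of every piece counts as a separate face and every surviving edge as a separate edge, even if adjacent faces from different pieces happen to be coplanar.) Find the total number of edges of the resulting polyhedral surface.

A heptagonal antiprism: V=14, E=28, F=16.
Attach a hexagonal antiprism (V=12, E=24, F=14) along a 3-gon: merge 3 vertices and 3 edges, delete both glued faces → V=23, E=49, F=28.
Check: V − E + F = 23 − 49 + 28 = 2.

49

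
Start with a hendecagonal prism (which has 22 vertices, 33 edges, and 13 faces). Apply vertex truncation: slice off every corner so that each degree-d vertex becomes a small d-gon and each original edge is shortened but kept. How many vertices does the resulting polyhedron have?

66

Truncation replaces each original edge-end by a new vertex, so V′ = 2E = 66.
Each original edge survives, and each old vertex of degree d contributes d new edges; summing degrees gives Σd = 2E, so E′ = E + 2E = 3E = 99.
Each original face survives and each original vertex becomes one new face: F′ = F + V = 35.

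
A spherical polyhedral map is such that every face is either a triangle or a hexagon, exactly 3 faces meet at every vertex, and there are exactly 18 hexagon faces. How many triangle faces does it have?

Let x be the number of triangles; then F = 18 + x.
Edge–face incidences: 2E = 6·18 + 3·x = 108 + 3x.
Every vertex has degree 3, so 3V = 2E.
Euler: V − E + F = 2 ⇒ (2E)/3 − E + (18 + x) = 2.
Multiply by 6: 2·(2E) − 3·(2E) + 6·(18 + x) = 12, i.e. 108 + 6x − (108 + 3x) = 12.
Collecting terms: 3x = 12, so x = 4.
Then 2E = 108 + 3·4 = 120, so E = 60, V = 2E/3 = 40, F = 18 + 4 = 22.

4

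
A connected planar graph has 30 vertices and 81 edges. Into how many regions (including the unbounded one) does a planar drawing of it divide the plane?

Euler's formula for a connected plane graph: V − E + F = 2, so F = 2 − 30 + 81 = 53.

53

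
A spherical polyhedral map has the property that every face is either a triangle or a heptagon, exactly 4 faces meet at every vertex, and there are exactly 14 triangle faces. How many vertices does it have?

Let x be the number of heptagons; then F = 14 + x.
Edge–face incidences: 2E = 3·14 + 7·x = 42 + 7x.
Every vertex has degree 4, so 4V = 2E.
Euler: V − E + F = 2 ⇒ (2E)/4 − E + (14 + x) = 2.
Multiply by 8: 2·(2E) − 4·(2E) + 8·(14 + x) = 16, i.e. 112 + 8x − 2·(42 + 7x) = 16.
Collecting terms: −6x + 28 = 16, so −6x = −12, so x = 2.
Then 2E = 42 + 7·2 = 56, so E = 28, V = 2E/4 = 14, F = 14 + 2 = 16.

14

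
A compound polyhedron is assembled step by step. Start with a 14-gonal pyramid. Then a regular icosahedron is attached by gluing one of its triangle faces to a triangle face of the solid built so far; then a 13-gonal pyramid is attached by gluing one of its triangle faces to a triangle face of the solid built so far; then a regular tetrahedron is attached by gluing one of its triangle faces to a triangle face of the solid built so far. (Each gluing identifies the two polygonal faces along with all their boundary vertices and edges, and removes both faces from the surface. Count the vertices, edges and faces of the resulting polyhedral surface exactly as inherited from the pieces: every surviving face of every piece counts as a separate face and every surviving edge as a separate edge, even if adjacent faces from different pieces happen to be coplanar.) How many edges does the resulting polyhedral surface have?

81

A 14-gonal pyramid: V=15, E=28, F=15.
Attach a regular icosahedron (V=12, E=30, F=20) along a 3-gon: merge 3 vertices and 3 edges, delete both glued faces → V=24, E=55, F=33.
Attach a 13-gonal pyramid (V=14, E=26, F=14) along a 3-gon: merge 3 vertices and 3 edges, delete both glued faces → V=35, E=78, F=45.
Attach a regular tetrahedron (V=4, E=6, F=4) along a 3-gon: merge 3 vertices and 3 edges, delete both glued faces → V=36, E=81, F=47.
Check: V − E + F = 36 − 81 + 47 = 2.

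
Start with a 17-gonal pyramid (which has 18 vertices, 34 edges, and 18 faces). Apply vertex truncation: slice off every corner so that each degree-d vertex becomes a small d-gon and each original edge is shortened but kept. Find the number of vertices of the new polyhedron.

68

Truncation replaces each original edge-end by a new vertex, so V′ = 2E = 68.
Each original edge survives, and each old vertex of degree d contributes d new edges; summing degrees gives Σd = 2E, so E′ = E + 2E = 3E = 102.
Each original face survives and each original vertex becomes one new face: F′ = F + V = 36.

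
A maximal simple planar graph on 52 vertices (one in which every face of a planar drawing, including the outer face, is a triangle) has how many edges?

In a plane triangulation 3F = 2E and V − E + F = 2, so E = 3V − 6 = 3·52 − 6 = 150.

150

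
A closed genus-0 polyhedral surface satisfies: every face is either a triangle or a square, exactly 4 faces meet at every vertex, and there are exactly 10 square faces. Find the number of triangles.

8

Let x be the number of triangles; then F = 10 + x.
Edge–face incidences: 2E = 4·10 + 3·x = 40 + 3x.
Every vertex has degree 4, so 4V = 2E.
Euler: V − E + F = 2 ⇒ (2E)/4 − E + (10 + x) = 2.
Multiply by 8: 2·(2E) − 4·(2E) + 8·(10 + x) = 16, i.e. 80 + 8x − 2·(40 + 3x) = 16.
Collecting terms: 2x = 16, so x = 8.
Then 2E = 40 + 3·8 = 64, so E = 32, V = 2E/4 = 16, F = 10 + 8 = 18.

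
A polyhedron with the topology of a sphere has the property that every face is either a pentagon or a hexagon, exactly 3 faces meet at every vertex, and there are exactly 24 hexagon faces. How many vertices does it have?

Let x be the number of pentagons; then F = 24 + x.
Edge–face incidences: 2E = 6·24 + 5·x = 144 + 5x.
Every vertex has degree 3, so 3V = 2E.
Euler: V − E + F = 2 ⇒ (2E)/3 − E + (24 + x) = 2.
Multiply by 6: 2·(2E) − 3·(2E) + 6·(24 + x) = 12, i.e. 144 + 6x − (144 + 5x) = 12.
Collecting terms: x = 12.
Then 2E = 144 + 5·12 = 204, so E = 102, V = 2E/3 = 68, F = 24 + 12 = 36.

68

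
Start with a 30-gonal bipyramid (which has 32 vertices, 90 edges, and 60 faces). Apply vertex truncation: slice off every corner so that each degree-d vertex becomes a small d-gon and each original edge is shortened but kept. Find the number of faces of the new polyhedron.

92

Truncation replaces each original edge-end by a new vertex, so V′ = 2E = 180.
Each original edge survives, and each old vertex of degree d contributes d new edges; summing degrees gives Σd = 2E, so E′ = E + 2E = 3E = 270.
Each original face survives and each original vertex becomes one new face: F′ = F + V = 92.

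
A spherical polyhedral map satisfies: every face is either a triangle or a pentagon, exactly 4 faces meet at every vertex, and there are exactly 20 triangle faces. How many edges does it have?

Let x be the number of pentagons; then F = 20 + x.
Edge–face incidences: 2E = 3·20 + 5·x = 60 + 5x.
Every vertex has degree 4, so 4V = 2E.
Euler: V − E + F = 2 ⇒ (2E)/4 − E + (20 + x) = 2.
Multiply by 8: 2·(2E) − 4·(2E) + 8·(20 + x) = 16, i.e. 160 + 8x − 2·(60 + 5x) = 16.
Collecting terms: −2x + 40 = 16, so −2x = −24, so x = 12.
Then 2E = 60 + 5·12 = 120, so E = 60, V = 2E/4 = 30, F = 20 + 12 = 32.

60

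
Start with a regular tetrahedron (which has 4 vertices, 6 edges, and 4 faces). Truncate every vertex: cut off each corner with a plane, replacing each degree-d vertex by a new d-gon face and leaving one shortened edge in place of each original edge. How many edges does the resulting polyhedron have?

Truncation replaces each original edge-end by a new vertex, so V′ = 2E = 12.
Each original edge survives, and each old vertex of degree d contributes d new edges; summing degrees gives Σd = 2E, so E′ = E + 2E = 3E = 18.
Each original face survives and each original vertex becomes one new face: F′ = F + V = 8.

18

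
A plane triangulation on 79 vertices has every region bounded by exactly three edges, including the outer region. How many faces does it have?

154

In a plane triangulation 3F = 2E and V − E + F = 2, so F = 2V − 4 = 2·79 − 4 = 154.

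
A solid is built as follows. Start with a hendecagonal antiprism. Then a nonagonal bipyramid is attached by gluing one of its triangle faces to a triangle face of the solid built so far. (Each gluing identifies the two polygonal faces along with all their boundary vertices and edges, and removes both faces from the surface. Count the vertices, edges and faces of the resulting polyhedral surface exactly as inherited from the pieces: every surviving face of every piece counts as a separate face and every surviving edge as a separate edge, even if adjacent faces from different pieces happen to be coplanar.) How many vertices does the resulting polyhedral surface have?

30

A hendecagonal antiprism: V=22, E=44, F=24.
Attach a nonagonal bipyramid (V=11, E=27, F=18) along a 3-gon: merge 3 vertices and 3 edges, delete both glued faces → V=30, E=68, F=40.
Check: V − E + F = 30 − 68 + 40 = 2.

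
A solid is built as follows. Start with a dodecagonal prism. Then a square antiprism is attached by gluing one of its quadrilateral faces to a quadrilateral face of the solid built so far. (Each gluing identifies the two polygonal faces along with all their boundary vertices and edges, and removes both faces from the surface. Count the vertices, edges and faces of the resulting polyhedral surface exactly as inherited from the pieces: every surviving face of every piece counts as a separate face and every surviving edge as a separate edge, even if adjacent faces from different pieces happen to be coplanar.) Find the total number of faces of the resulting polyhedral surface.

22

A dodecagonal prism: V=24, E=36, F=14.
Attach a square antiprism (V=8, E=16, F=10) along a 4-gon: merge 4 vertices and 4 edges, delete both glued faces → V=28, E=48, F=22.
Check: V − E + F = 28 − 48 + 22 = 2.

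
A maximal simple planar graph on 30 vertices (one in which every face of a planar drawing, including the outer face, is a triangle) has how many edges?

84

In a plane triangulation 3F = 2E and V − E + F = 2, so E = 3V − 6 = 3·30 − 6 = 84.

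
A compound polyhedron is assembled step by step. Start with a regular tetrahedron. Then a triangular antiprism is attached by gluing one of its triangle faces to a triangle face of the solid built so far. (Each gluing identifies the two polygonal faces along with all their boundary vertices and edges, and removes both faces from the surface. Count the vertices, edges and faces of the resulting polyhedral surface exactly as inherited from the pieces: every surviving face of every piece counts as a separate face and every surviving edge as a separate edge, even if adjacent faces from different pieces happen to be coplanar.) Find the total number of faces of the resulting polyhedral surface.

A regular tetrahedron: V=4, E=6, F=4.
Attach a triangular antiprism (V=6, E=12, F=8) along a 3-gon: merge 3 vertices and 3 edges, delete both glued faces → V=7, E=15, F=10.
Check: V − E + F = 7 − 15 + 10 = 2.

10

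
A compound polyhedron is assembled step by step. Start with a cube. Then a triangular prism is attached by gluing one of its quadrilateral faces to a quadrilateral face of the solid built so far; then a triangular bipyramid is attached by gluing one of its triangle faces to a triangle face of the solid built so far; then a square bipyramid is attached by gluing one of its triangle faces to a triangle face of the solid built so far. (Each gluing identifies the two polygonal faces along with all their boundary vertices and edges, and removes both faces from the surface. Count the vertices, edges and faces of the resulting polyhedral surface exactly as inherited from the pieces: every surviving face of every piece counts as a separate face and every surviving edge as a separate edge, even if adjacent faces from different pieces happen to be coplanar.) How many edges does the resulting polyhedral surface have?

32

A cube: V=8, E=12, F=6.
Attach a triangular prism (V=6, E=9, F=5) along a 4-gon: merge 4 vertices and 4 edges, delete both glued faces → V=10, E=17, F=9.
Attach a triangular bipyramid (V=5, E=9, F=6) along a 3-gon: merge 3 vertices and 3 edges, delete both glued faces → V=12, E=23, F=13.
Attach a square bipyramid (V=6, E=12, F=8) along a 3-gon: merge 3 vertices and 3 edges, delete both glued faces → V=15, E=32, F=19.
Check: V − E + F = 15 − 32 + 19 = 2.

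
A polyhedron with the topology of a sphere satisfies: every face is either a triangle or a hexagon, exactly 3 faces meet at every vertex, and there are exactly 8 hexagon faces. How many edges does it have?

30

Let x be the number of triangles; then F = 8 + x.
Edge–face incidences: 2E = 6·8 + 3·x = 48 + 3x.
Every vertex has degree 3, so 3V = 2E.
Euler: V − E + F = 2 ⇒ (2E)/3 − E + (8 + x) = 2.
Multiply by 6: 2·(2E) − 3·(2E) + 6·(8 + x) = 12, i.e. 48 + 6x − (48 + 3x) = 12.
Collecting terms: 3x = 12, so x = 4.
Then 2E = 48 + 3·4 = 60, so E = 30, V = 2E/3 = 20, F = 8 + 4 = 12.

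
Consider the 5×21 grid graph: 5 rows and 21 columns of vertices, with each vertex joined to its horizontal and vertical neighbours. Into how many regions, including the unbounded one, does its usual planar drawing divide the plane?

The grid has V = 5·21 = 105 vertices and E = 5·20 + 21·4 = 184 edges.
F = 2 − V + E = 2 − 105 + 184 = 81.

81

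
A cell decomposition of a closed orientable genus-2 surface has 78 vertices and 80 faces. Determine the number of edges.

For a closed orientable surface of genus 2, χ = 2 − 2·2 = -2.
E = V + F − (-2) = 78 + 80 − (-2) = 160.

160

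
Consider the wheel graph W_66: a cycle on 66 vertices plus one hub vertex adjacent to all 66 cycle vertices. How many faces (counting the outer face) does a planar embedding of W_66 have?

W_66 has V = 66 + 1 = 67 vertices and E = 2·66 = 132 edges.
By Euler's formula F = 2 − V + E = 2 − 67 + 132 = 67.

67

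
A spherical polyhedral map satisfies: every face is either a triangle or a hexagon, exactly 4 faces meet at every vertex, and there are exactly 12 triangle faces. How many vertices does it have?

Let x be the number of hexagons; then F = 12 + x.
Edge–face incidences: 2E = 3·12 + 6·x = 36 + 6x.
Every vertex has degree 4, so 4V = 2E.
Euler: V − E + F = 2 ⇒ (2E)/4 − E + (12 + x) = 2.
Multiply by 8: 2·(2E) − 4·(2E) + 8·(12 + x) = 16, i.e. 96 + 8x − 2·(36 + 6x) = 16.
Collecting terms: −4x + 24 = 16, so −4x = −8, so x = 2.
Then 2E = 36 + 6·2 = 48, so E = 24, V = 2E/4 = 12, F = 12 + 2 = 14.

12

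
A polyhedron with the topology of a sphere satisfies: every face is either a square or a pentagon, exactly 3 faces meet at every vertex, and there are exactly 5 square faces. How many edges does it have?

Let x be the number of pentagons; then F = 5 + x.
Edge–face incidences: 2E = 4·5 + 5·x = 20 + 5x.
Every vertex has degree 3, so 3V = 2E.
Euler: V − E + F = 2 ⇒ (2E)/3 − E + (5 + x) = 2.
Multiply by 6: 2·(2E) − 3·(2E) + 6·(5 + x) = 12, i.e. 30 + 6x − (20 + 5x) = 12.
Collecting terms: x + 10 = 12, so x = 2.
Then 2E = 20 + 5·2 = 30, so E = 15, V = 2E/3 = 10, F = 5 + 2 = 7.

15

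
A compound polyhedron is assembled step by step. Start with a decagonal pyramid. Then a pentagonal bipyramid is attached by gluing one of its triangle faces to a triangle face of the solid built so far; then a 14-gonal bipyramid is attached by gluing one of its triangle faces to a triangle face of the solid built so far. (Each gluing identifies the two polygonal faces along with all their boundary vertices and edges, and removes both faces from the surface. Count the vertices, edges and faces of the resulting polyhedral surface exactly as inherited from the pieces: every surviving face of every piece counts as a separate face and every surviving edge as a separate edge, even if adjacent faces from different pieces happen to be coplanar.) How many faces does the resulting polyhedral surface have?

A decagonal pyramid: V=11, E=20, F=11.
Attach a pentagonal bipyramid (V=7, E=15, F=10) along a 3-gon: merge 3 vertices and 3 edges, delete both glued faces → V=15, E=32, F=19.
Attach a 14-gonal bipyramid (V=16, E=42, F=28) along a 3-gon: merge 3 vertices and 3 edges, delete both glued faces → V=28, E=71, F=45.
Check: V − E + F = 28 − 71 + 45 = 2.

45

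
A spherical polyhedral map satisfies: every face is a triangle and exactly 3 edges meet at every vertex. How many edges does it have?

Each face has 3 edges and each edge borders two faces, so 2E = 3F.
Each vertex has degree 3, so 3V = 2E and hence V = 3F/3.
Euler: V − E + F = 2 ⇒ (3F/3) − (3F/2) + F = 2.
Multiply by 6: (6 − 9 + 6)F = 12, i.e. 3F = 12.
So F = 4, E = 3·4/2 = 6, V = 3·4/3 = 4.

6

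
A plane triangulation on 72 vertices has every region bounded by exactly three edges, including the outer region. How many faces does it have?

In a plane triangulation 3F = 2E and V − E + F = 2, so F = 2V − 4 = 2·72 − 4 = 140.

140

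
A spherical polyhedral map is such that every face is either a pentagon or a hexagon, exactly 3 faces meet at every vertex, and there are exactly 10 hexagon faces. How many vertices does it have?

Let x be the number of pentagons; then F = 10 + x.
Edge–face incidences: 2E = 6·10 + 5·x = 60 + 5x.
Every vertex has degree 3, so 3V = 2E.
Euler: V − E + F = 2 ⇒ (2E)/3 − E + (10 + x) = 2.
Multiply by 6: 2·(2E) − 3·(2E) + 6·(10 + x) = 12, i.e. 60 + 6x − (60 + 5x) = 12.
Collecting terms: x = 12.
Then 2E = 60 + 5·12 = 120, so E = 60, V = 2E/3 = 40, F = 10 + 12 = 22.

40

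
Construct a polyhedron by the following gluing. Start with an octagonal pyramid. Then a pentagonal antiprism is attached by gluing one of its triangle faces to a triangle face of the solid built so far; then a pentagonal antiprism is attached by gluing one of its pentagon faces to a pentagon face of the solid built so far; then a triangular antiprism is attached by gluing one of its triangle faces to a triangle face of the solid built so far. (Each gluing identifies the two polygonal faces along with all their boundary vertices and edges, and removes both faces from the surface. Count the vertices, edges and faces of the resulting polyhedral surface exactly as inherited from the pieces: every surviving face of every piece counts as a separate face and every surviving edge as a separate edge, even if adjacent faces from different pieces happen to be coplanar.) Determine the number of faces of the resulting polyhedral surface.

An octagonal pyramid: V=9, E=16, F=9.
Attach a pentagonal antiprism (V=10, E=20, F=12) along a 3-gon: merge 3 vertices and 3 edges, delete both glued faces → V=16, E=33, F=19.
Attach a pentagonal antiprism (V=10, E=20, F=12) along a 5-gon: merge 5 vertices and 5 edges, delete both glued faces → V=21, E=48, F=29.
Attach a triangular antiprism (V=6, E=12, F=8) along a 3-gon: merge 3 vertices and 3 edges, delete both glued faces → V=24, E=57, F=35.
Check: V − E + F = 24 − 57 + 35 = 2.

35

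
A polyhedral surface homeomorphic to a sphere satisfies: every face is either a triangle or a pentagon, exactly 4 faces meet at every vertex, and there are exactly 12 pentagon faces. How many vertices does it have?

30

Let x be the number of triangles; then F = 12 + x.
Edge–face incidences: 2E = 5·12 + 3·x = 60 + 3x.
Every vertex has degree 4, so 4V = 2E.
Euler: V − E + F = 2 ⇒ (2E)/4 − E + (12 + x) = 2.
Multiply by 8: 2·(2E) − 4·(2E) + 8·(12 + x) = 16, i.e. 96 + 8x − 2·(60 + 3x) = 16.
Collecting terms: 2x − 24 = 16, so 2x = 40, so x = 20.
Then 2E = 60 + 3·20 = 120, so E = 60, V = 2E/4 = 30, F = 12 + 20 = 32.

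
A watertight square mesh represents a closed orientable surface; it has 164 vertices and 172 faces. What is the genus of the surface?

5

Every face is a square, so 2E = 4·172 = 688, giving E = 344.
χ = V − E + F = 164 − 344 + 172 = -8.
For a closed orientable surface χ = 2 − 2g, so g = (2 − (-8))/2 = 5.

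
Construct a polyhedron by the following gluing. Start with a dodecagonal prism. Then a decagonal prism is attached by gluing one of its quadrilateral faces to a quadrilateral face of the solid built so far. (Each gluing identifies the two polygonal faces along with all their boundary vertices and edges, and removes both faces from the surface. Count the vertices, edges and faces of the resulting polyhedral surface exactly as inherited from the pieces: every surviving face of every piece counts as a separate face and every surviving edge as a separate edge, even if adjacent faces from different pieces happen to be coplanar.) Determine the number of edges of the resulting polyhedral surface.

A dodecagonal prism: V=24, E=36, F=14.
Attach a decagonal prism (V=20, E=30, F=12) along a 4-gon: merge 4 vertices and 4 edges, delete both glued faces → V=40, E=62, F=24.
Check: V − E + F = 40 − 62 + 24 = 2.

62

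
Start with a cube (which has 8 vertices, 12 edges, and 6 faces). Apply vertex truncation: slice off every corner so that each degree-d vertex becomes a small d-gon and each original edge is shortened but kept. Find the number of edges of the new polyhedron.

Truncation replaces each original edge-end by a new vertex, so V′ = 2E = 24.
Each original edge survives, and each old vertex of degree d contributes d new edges; summing degrees gives Σd = 2E, so E′ = E + 2E = 3E = 36.
Each original face survives and each original vertex becomes one new face: F′ = F + V = 14.

36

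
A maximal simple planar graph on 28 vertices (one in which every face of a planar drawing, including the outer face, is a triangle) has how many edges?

In a plane triangulation 3F = 2E and V − E + F = 2, so E = 3V − 6 = 3·28 − 6 = 78.

78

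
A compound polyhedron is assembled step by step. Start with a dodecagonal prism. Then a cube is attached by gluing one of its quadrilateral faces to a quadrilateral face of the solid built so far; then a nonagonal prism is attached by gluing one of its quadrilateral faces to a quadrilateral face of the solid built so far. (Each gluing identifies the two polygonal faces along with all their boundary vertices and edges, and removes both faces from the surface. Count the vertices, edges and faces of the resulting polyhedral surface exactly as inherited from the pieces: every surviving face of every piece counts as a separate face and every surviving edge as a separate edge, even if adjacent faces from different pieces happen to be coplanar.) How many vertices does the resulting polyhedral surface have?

A dodecagonal prism: V=24, E=36, F=14.
Attach a cube (V=8, E=12, F=6) along a 4-gon: merge 4 vertices and 4 edges, delete both glued faces → V=28, E=44, F=18.
Attach a nonagonal prism (V=18, E=27, F=11) along a 4-gon: merge 4 vertices and 4 edges, delete both glued faces → V=42, E=67, F=27.
Check: V − E + F = 42 − 67 + 27 = 2.

42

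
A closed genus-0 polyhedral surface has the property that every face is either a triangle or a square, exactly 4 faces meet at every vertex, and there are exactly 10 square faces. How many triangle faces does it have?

8

Let x be the number of triangles; then F = 10 + x.
Edge–face incidences: 2E = 4·10 + 3·x = 40 + 3x.
Every vertex has degree 4, so 4V = 2E.
Euler: V − E + F = 2 ⇒ (2E)/4 − E + (10 + x) = 2.
Multiply by 8: 2·(2E) − 4·(2E) + 8·(10 + x) = 16, i.e. 80 + 8x − 2·(40 + 3x) = 16.
Collecting terms: 2x = 16, so x = 8.
Then 2E = 40 + 3·8 = 64, so E = 32, V = 2E/4 = 16, F = 10 + 8 = 18.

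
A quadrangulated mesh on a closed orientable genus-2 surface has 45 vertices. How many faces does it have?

47

χ = 2 − 2·2 = -2, and every face is a square so 4F = 2E.
V − E + F = -2 with E = 4F/2 gives 45 − (4/2 − 1)·F = -2, so F = 47 and E = 94.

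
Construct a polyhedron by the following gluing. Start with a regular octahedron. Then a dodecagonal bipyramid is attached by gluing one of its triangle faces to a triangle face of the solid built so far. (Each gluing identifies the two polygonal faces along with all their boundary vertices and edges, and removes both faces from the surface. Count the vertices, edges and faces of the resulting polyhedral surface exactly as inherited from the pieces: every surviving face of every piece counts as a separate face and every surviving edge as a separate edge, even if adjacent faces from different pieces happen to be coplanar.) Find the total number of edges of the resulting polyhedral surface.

A regular octahedron: V=6, E=12, F=8.
Attach a dodecagonal bipyramid (V=14, E=36, F=24) along a 3-gon: merge 3 vertices and 3 edges, delete both glued faces → V=17, E=45, F=30.
Check: V − E + F = 17 − 45 + 30 = 2.

45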